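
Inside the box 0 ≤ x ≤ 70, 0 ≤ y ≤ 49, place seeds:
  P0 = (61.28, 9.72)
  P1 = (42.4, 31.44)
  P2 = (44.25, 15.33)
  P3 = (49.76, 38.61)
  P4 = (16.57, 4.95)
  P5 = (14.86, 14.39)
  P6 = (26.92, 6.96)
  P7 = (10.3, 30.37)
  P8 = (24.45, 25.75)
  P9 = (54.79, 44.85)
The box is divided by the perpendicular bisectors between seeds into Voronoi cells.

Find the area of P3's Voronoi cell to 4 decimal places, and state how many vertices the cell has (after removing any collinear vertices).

1. box [0,70]×[0,49]: [(0, 0) (70, 0) (70, 49) (0, 49)]
2. ⊥bis P3·P0 via (55.52,24.165): [(0, 2.0262) (70, 29.939) (70, 49) (0, 49)]  |A|=2311.2201
3. ⊥bis P3·P1 via (46.08,35.025): [(56.3408, 24.4923) (70, 29.939) (70, 49) (32.4658, 49)]  |A|=590.1182
4. ⊥bis P3·P2 via (47.005,26.97): [(56.0014, 24.8407) (56.7627, 24.6605) (70, 29.939) (70, 49) (32.4658, 49)]  |A|=590.0162
5. ⊥bis P3·P4 via (33.165,21.78): [(56.0014, 24.8407) (56.7627, 24.6605) (70, 29.939) (70, 49) (32.4658, 49)]  |A|=590.0162
6. ⊥bis P3·P5 via (32.31,26.5): [(56.0014, 24.8407) (56.7627, 24.6605) (70, 29.939) (70, 49) (32.4658, 49)]  |A|=590.0162
7. ⊥bis P3·P6 via (38.34,22.785): [(56.0014, 24.8407) (56.7627, 24.6605) (70, 29.939) (70, 49) (32.4658, 49)]  |A|=590.0162
8. ⊥bis P3·P7 via (30.03,34.49): [(56.0014, 24.8407) (56.7627, 24.6605) (70, 29.939) (70, 49) (32.4658, 49)]  |A|=590.0162
9. ⊥bis P3·P8 via (37.105,32.18): [(56.0014, 24.8407) (56.7627, 24.6605) (70, 29.939) (70, 49) (32.4658, 49)]  |A|=590.0162
10. ⊥bis P3·P9 via (52.275,41.73): [(56.0014, 24.8407) (56.7627, 24.6605) (67.9276, 29.1126) (43.2562, 49) (32.4658, 49)]  |A|=304.3323
11. canonical 5-gon: [(56.0014, 24.8407) (56.7627, 24.6605) (67.9276, 29.1126) (43.2562, 49) (32.4658, 49)]
12. shoelace: 304.3323

Area of P3's cell: 304.3323 (5 vertices)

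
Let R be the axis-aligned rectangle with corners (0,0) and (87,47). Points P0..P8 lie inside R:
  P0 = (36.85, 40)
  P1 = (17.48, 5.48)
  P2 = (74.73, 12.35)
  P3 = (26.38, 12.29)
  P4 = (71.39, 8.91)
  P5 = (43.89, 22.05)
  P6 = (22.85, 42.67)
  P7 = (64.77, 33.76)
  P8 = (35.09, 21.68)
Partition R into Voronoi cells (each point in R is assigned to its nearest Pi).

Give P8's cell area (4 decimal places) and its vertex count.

1. box [0,87]×[0,47]: [(0, 0) (87, 0) (87, 47) (0, 47)]
2. ⊥bis P8·P0 via (35.97,30.84): [(0, 34.2956) (0, 0) (87, 0) (87, 25.9376)]  |A|=2620.1437
3. ⊥bis P8·P1 via (26.285,13.58): [(7.9288, 33.5339) (38.7777, 0) (87, 0) (87, 25.9376)]  |A|=1833.9991
4. ⊥bis P8·P2 via (54.91,17.015): [(57.6732, 28.755) (7.9288, 33.5339) (38.7777, 0) (50.9052, 0)]  |A|=934.7142
5. ⊥bis P8·P3 via (30.735,16.985): [(57.6732, 28.755) (13.4678, 33.0018) (49.046, 0) (50.9052, 0)]  |A|=680.6125
6. ⊥bis P8·P4 via (53.24,15.295): [(57.0629, 26.162) (57.6732, 28.755) (13.4678, 33.0018) (48.1513, 0.8299)]  |A|=641.2622
7. ⊥bis P8·P5 via (39.49,21.865): [(39.1254, 30.5369) (13.4678, 33.0018) (40.0588, 8.3364)]  |A|=283.6553
8. ⊥bis P8·P6 via (28.97,32.175): [(39.1254, 30.5369) (27.9946, 31.6062) (19.9989, 26.9436) (40.0588, 8.3364)]  |A|=244.2098
9. ⊥bis P8·P7 via (49.93,27.72): [(39.1254, 30.5369) (27.9946, 31.6062) (19.9989, 26.9436) (40.0588, 8.3364)]  |A|=244.2098
10. canonical 4-gon: [(39.1254, 30.5369) (27.9946, 31.6062) (19.9989, 26.9436) (40.0588, 8.3364)]
11. shoelace: 244.2098

Area of P8's cell: 244.2098 (4 vertices)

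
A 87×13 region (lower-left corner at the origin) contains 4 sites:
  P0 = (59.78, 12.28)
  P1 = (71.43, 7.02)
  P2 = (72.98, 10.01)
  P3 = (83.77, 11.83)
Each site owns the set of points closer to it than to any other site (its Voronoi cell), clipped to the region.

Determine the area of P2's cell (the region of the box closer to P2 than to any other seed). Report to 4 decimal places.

1. box [0,87]×[0,13]: [(0, 0) (87, 0) (87, 13) (0, 13)]
2. ⊥bis P2·P0 via (66.38,11.145): [(64.4634, 0) (87, 0) (87, 13) (66.699, 13)]  |A|=278.4444
3. ⊥bis P2·P1 via (72.205,8.515): [(66.4415, 11.5028) (87, 0.8454) (87, 13) (66.699, 13)]  |A|=140.1383
4. ⊥bis P2·P3 via (78.375,10.92): [(66.4415, 11.5028) (79.4107, 4.7796) (78.0242, 13) (66.699, 13)]  |A|=57.1233
5. canonical 4-gon: [(66.4415, 11.5028) (79.4107, 4.7796) (78.0242, 13) (66.699, 13)]
6. shoelace: 57.1233

Area of P2's cell: 57.1233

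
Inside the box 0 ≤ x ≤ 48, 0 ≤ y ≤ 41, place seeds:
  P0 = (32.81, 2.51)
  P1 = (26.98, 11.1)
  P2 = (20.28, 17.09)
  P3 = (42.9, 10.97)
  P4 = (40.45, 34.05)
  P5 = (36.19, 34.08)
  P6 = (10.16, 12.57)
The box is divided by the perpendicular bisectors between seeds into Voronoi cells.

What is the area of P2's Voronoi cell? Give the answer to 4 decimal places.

Area of P2's cell: 398.3933

1. box [0,48]×[0,41]: [(0, 0) (48, 0) (48, 41) (0, 41)]
2. ⊥bis P2·P0 via (26.545,9.8): [(0, 0) (15.1416, 0) (48, 28.2384) (48, 41) (0, 41)]  |A|=1504.0672
3. ⊥bis P2·P1 via (23.63,14.095): [(0, 0) (11.0286, 0) (47.6839, 41) (0, 41)]  |A|=1203.6067
4. ⊥bis P2·P3 via (31.59,14.03): [(0, 0) (11.0286, 0) (35.0695, 26.8904) (38.8869, 41) (0, 41)]  |A|=1141.546
5. ⊥bis P2·P4 via (30.365,25.57): [(0, 0) (11.0286, 0) (32.073, 23.5387) (17.3906, 41) (0, 41)]  |A|=939.1278
6. ⊥bis P2·P5 via (28.235,25.585): [(0, 0) (11.0286, 0) (31.3198, 22.6963) (11.7736, 41) (0, 41)]  |A|=874.961
7. ⊥bis P2·P6 via (15.22,14.83): [(18.2407, 8.0669) (31.3198, 22.6963) (11.7736, 41) (3.5314, 41)]  |A|=398.3933
8. canonical 4-gon: [(18.2407, 8.0669) (31.3198, 22.6963) (11.7736, 41) (3.5314, 41)]
9. shoelace: 398.3933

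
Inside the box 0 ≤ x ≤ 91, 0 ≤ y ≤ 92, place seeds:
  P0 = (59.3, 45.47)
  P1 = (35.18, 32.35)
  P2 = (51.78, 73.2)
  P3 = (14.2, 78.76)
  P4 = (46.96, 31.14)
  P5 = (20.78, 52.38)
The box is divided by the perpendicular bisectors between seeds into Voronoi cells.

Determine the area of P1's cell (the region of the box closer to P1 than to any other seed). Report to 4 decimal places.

Area of P1's cell: 1482.6975

1. box [0,91]×[0,92]: [(0, 0) (91, 0) (91, 92) (0, 92)]
2. ⊥bis P1·P0 via (47.24,38.91): [(0, 0) (68.405, 0) (18.3619, 92) (0, 92)]  |A|=3991.2743
3. ⊥bis P1·P2 via (43.48,52.775): [(0, 70.4437) (0, 0) (68.405, 0) (38.625, 54.7479)]  |A|=3232.9597
4. ⊥bis P1·P3 via (24.69,55.555): [(30.3464, 58.112) (0, 44.3937) (0, 0) (68.405, 0) (38.625, 54.7479)]  |A|=2837.697
5. ⊥bis P1·P4 via (41.07,31.745): [(30.3464, 58.112) (0, 44.3937) (0, 0) (37.8093, 0) (42.6691, 47.3132) (38.625, 54.7479)]  |A|=2113.9067
6. ⊥bis P1·P5 via (27.98,42.365): [(0, 22.2496) (0, 0) (37.8093, 0) (42.6691, 47.3132) (40.4746, 51.3476)]  |A|=1482.6975
7. canonical 5-gon: [(0, 22.2496) (0, 0) (37.8093, 0) (42.6691, 47.3132) (40.4746, 51.3476)]
8. shoelace: 1482.6975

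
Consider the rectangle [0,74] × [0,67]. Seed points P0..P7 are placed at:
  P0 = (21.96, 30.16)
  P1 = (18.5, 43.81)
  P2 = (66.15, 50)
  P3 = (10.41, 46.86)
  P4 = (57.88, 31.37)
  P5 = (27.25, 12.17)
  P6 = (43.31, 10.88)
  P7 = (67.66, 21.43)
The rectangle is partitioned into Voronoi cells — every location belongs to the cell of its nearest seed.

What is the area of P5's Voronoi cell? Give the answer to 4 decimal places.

Area of P5's cell: 675.8278

1. box [0,74]×[0,67]: [(0, 0) (74, 0) (74, 67) (0, 67)]
2. ⊥bis P5·P0 via (24.605,21.165): [(0, 13.9298) (0, 0) (74, 0) (74, 35.6897)]  |A|=1835.9235
3. ⊥bis P5·P1 via (22.875,27.99): [(0, 13.9298) (0, 0) (74, 0) (74, 35.6897)]  |A|=1835.9235
4. ⊥bis P5·P2 via (46.7,31.085): [(49.2885, 28.4232) (0, 13.9298) (0, 0) (74, 0) (74, 3.0128)]  |A|=1432.1768
5. ⊥bis P5·P3 via (18.83,29.515): [(49.2885, 28.4232) (0, 13.9298) (0, 0) (74, 0) (74, 3.0128)]  |A|=1432.1768
6. ⊥bis P5·P4 via (42.565,21.77): [(40.09, 25.7184) (0, 13.9298) (0, 0) (56.2112, 0)]  |A|=1002.0551
7. ⊥bis P5·P6 via (35.28,11.525): [(36.3313, 24.6131) (0, 13.9298) (0, 0) (34.3543, 0)]  |A|=675.8278
8. ⊥bis P5·P7 via (47.455,16.8): [(36.3313, 24.6131) (0, 13.9298) (0, 0) (34.3543, 0)]  |A|=675.8278
9. canonical 4-gon: [(36.3313, 24.6131) (0, 13.9298) (0, 0) (34.3543, 0)]
10. shoelace: 675.8278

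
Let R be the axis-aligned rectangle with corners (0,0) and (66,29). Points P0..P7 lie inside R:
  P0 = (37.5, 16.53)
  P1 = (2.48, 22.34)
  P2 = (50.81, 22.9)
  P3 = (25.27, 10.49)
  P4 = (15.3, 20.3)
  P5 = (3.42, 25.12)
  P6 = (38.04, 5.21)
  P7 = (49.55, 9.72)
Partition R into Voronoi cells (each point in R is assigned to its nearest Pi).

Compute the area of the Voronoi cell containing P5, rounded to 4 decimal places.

Area of P5's cell: 62.5937

1. box [0,66]×[0,29]: [(0, 0) (66, 0) (66, 29) (0, 29)]
2. ⊥bis P5·P0 via (20.46,20.825): [(0, 0) (15.211, 0) (22.5205, 29) (0, 29)]  |A|=547.107
3. ⊥bis P5·P1 via (2.95,23.73): [(0, 24.7275) (19.7596, 18.0462) (22.5205, 29) (0, 29)]  |A|=165.5545
4. ⊥bis P5·P2 via (27.115,24.01): [(0, 24.7275) (19.7596, 18.0462) (22.5205, 29) (0, 29)]  |A|=165.5545
5. ⊥bis P5·P3 via (14.345,17.805): [(0, 24.7275) (15.4762, 19.4945) (21.8408, 29) (0, 29)]  |A|=136.8649
6. ⊥bis P5·P4 via (9.36,22.71): [(0, 24.7275) (8.9506, 21.701) (11.912, 29) (0, 29)]  |A|=62.5937
7. ⊥bis P5·P6 via (20.73,15.165): [(0, 24.7275) (8.9506, 21.701) (11.912, 29) (0, 29)]  |A|=62.5937
8. ⊥bis P5·P7 via (26.485,17.42): [(0, 24.7275) (8.9506, 21.701) (11.912, 29) (0, 29)]  |A|=62.5937
9. canonical 4-gon: [(0, 24.7275) (8.9506, 21.701) (11.912, 29) (0, 29)]
10. shoelace: 62.5937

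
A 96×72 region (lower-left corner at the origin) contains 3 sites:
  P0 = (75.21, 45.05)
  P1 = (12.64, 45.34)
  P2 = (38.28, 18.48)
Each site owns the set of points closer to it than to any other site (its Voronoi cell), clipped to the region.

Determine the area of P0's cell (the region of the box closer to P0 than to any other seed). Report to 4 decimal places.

1. box [0,96]×[0,72]: [(0, 0) (96, 0) (96, 72) (0, 72)]
2. ⊥bis P0·P1 via (43.925,45.195): [(43.7155, 0) (96, 0) (96, 72) (44.0492, 72)]  |A|=3752.4684
3. ⊥bis P0·P2 via (56.745,31.765): [(43.9452, 49.5556) (79.5989, 0) (96, 0) (96, 72) (44.0492, 72)]  |A|=2863.3564
4. canonical 5-gon: [(43.9452, 49.5556) (79.5989, 0) (96, 0) (96, 72) (44.0492, 72)]
5. shoelace: 2863.3564

Area of P0's cell: 2863.3564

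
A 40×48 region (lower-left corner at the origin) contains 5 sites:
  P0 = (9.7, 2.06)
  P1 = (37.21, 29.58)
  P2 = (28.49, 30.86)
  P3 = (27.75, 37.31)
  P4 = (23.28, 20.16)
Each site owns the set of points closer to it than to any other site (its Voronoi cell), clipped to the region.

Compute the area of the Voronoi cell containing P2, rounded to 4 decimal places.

1. box [0,40]×[0,48]: [(0, 0) (40, 0) (40, 48) (0, 48)]
2. ⊥bis P2·P0 via (19.095,16.46): [(0, 28.9182) (40, 2.8209) (40, 48) (0, 48)]  |A|=1285.218
3. ⊥bis P2·P1 via (32.85,30.22): [(0, 28.9182) (29.8045, 9.4728) (35.4599, 48) (0, 48)]  |A|=967.4487
4. ⊥bis P2·P3 via (28.12,34.085): [(0, 30.8588) (0, 28.9182) (29.8045, 9.4728) (33.5081, 34.7032)]  |A|=444.5126
5. ⊥bis P2·P4 via (25.885,25.51): [(12.0586, 32.2423) (31.7401, 22.659) (33.5081, 34.7032)]  |A|=126.9948
6. canonical 3-gon: [(12.0586, 32.2423) (31.7401, 22.659) (33.5081, 34.7032)]
7. shoelace: 126.9948

Area of P2's cell: 126.9948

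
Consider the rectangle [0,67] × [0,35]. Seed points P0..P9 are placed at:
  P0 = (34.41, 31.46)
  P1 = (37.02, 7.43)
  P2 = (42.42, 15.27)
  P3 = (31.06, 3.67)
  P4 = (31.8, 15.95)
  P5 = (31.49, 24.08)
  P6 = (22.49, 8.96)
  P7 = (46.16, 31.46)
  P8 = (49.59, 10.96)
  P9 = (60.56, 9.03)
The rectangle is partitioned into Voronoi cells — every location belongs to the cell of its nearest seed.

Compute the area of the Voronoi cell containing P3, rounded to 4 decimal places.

Area of P3's cell: 83.9806

1. box [0,67]×[0,35]: [(0, 0) (67, 0) (67, 35) (0, 35)]
2. ⊥bis P3·P0 via (32.735,17.565): [(0, 21.5111) (0, 0) (67, 0) (67, 13.4345)]  |A|=1170.6764
3. ⊥bis P3·P1 via (34.04,5.55): [(25.9436, 18.3837) (0, 21.5111) (0, 0) (37.5413, 0)]  |A|=624.1117
4. ⊥bis P3·P2 via (36.74,9.47): [(25.9436, 18.3837) (0, 21.5111) (0, 0) (37.5413, 0)]  |A|=624.1117
5. ⊥bis P3·P4 via (31.43,9.81): [(31.3494, 9.8149) (0, 11.704) (0, 0) (37.5413, 0)]  |A|=367.6881
6. ⊥bis P3·P5 via (31.275,13.875): [(31.3494, 9.8149) (0, 11.704) (0, 0) (37.5413, 0)]  |A|=367.6881
7. ⊥bis P3·P6 via (26.775,6.315): [(31.3494, 9.8149) (29.0219, 9.9551) (22.8769, 0) (37.5413, 0)]  |A|=83.9806
8. ⊥bis P3·P7 via (38.61,17.565): [(31.3494, 9.8149) (29.0219, 9.9551) (22.8769, 0) (37.5413, 0)]  |A|=83.9806
9. ⊥bis P3·P8 via (40.325,7.315): [(31.3494, 9.8149) (29.0219, 9.9551) (22.8769, 0) (37.5413, 0)]  |A|=83.9806
10. ⊥bis P3·P9 via (45.81,6.35): [(31.3494, 9.8149) (29.0219, 9.9551) (22.8769, 0) (37.5413, 0)]  |A|=83.9806
11. canonical 4-gon: [(31.3494, 9.8149) (29.0219, 9.9551) (22.8769, 0) (37.5413, 0)]
12. shoelace: 83.9806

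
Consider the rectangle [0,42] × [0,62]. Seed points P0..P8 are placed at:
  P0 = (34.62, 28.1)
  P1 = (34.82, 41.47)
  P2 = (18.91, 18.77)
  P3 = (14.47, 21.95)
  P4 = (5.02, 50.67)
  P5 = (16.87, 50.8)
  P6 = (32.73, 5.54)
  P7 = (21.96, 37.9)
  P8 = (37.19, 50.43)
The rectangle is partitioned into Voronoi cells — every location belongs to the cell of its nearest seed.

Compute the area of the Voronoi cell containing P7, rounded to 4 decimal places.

Area of P7's cell: 258.5902

1. box [0,42]×[0,62]: [(0, 0) (42, 0) (42, 62) (0, 62)]
2. ⊥bis P7·P0 via (28.29,33): [(0, 0) (2.745, 0) (42, 50.7111) (42, 62) (0, 62)]  |A|=1608.6676
3. ⊥bis P7·P1 via (28.39,39.685): [(0, 0) (2.745, 0) (29.7295, 34.8597) (22.1952, 62) (0, 62)]  |A|=1270.6536
4. ⊥bis P7·P2 via (20.435,28.335): [(0, 31.5931) (24.2126, 27.7327) (29.7295, 34.8597) (22.1952, 62) (0, 62)]  |A|=850.1151
5. ⊥bis P7·P3 via (18.215,29.925): [(0, 38.4786) (22.2002, 28.0536) (24.2126, 27.7327) (29.7295, 34.8597) (22.1952, 62) (0, 62)]  |A|=773.6845
6. ⊥bis P7·P4 via (13.49,44.285): [(6.7304, 35.3181) (22.2002, 28.0536) (24.2126, 27.7327) (29.7295, 34.8597) (23.4465, 57.4927)]  |A|=346.8797
7. ⊥bis P7·P5 via (19.415,44.35): [(11.0513, 41.0499) (6.7304, 35.3181) (22.2002, 28.0536) (24.2126, 27.7327) (29.7295, 34.8597) (26.3368, 47.0812)]  |A|=258.5902
8. ⊥bis P7·P6 via (27.345,21.72): [(11.0513, 41.0499) (6.7304, 35.3181) (22.2002, 28.0536) (24.2126, 27.7327) (29.7295, 34.8597) (26.3368, 47.0812)]  |A|=258.5902
9. ⊥bis P7·P8 via (29.575,44.165): [(11.0513, 41.0499) (6.7304, 35.3181) (22.2002, 28.0536) (24.2126, 27.7327) (29.7295, 34.8597) (26.3368, 47.0812)]  |A|=258.5902
10. canonical 6-gon: [(11.0513, 41.0499) (6.7304, 35.3181) (22.2002, 28.0536) (24.2126, 27.7327) (29.7295, 34.8597) (26.3368, 47.0812)]
11. shoelace: 258.5902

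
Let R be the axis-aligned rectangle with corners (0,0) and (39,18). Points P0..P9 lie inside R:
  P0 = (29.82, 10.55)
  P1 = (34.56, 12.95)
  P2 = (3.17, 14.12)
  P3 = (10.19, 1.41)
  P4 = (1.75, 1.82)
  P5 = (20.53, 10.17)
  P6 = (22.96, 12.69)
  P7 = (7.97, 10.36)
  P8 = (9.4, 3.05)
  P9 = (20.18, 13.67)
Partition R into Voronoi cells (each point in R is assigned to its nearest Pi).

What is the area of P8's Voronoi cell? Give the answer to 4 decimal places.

Area of P8's cell: 43.8296

1. box [0,39]×[0,18]: [(0, 0) (39, 0) (39, 18) (0, 18)]
2. ⊥bis P8·P0 via (19.61,6.8): [(0, 0) (22.1076, 0) (15.4964, 18) (0, 18)]  |A|=338.4354
3. ⊥bis P8·P1 via (21.98,8): [(0, 0) (22.1076, 0) (15.4964, 18) (0, 18)]  |A|=338.4354
4. ⊥bis P8·P2 via (6.285,8.585): [(0, 5.0479) (0, 0) (22.1076, 0) (16.7842, 14.4938)]  |A|=202.5733
5. ⊥bis P8·P3 via (9.795,2.23): [(0, 5.0479) (0, 0) (5.1656, 0) (19.5607, 6.9342) (16.7842, 14.4938)]  |A|=143.8338
6. ⊥bis P8·P4 via (5.575,2.435): [(4.7271, 7.7083) (5.9089, 0.3581) (19.5607, 6.9342) (16.7842, 14.4938)]  |A|=109.0504
7. ⊥bis P8·P5 via (14.965,6.61): [(11.7383, 11.654) (4.7271, 7.7083) (5.9089, 0.3581) (15.889, 5.1655)]  |A|=70.4533
8. ⊥bis P8·P6 via (16.18,7.87): [(11.7383, 11.654) (4.7271, 7.7083) (5.9089, 0.3581) (15.889, 5.1655)]  |A|=70.4533
9. ⊥bis P8·P7 via (8.685,6.705): [(14.2125, 7.7863) (5.0042, 5.985) (5.9089, 0.3581) (15.889, 5.1655)]  |A|=43.8296
10. ⊥bis P8·P9 via (14.79,8.36): [(14.2125, 7.7863) (5.0042, 5.985) (5.9089, 0.3581) (15.889, 5.1655)]  |A|=43.8296
11. canonical 4-gon: [(14.2125, 7.7863) (5.0042, 5.985) (5.9089, 0.3581) (15.889, 5.1655)]
12. shoelace: 43.8296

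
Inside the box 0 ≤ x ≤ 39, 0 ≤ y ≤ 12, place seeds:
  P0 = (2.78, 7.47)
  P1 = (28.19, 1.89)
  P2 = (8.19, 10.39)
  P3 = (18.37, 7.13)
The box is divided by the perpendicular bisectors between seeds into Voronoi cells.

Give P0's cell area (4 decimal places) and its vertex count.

1. box [0,39]×[0,12]: [(0, 0) (39, 0) (39, 12) (0, 12)]
2. ⊥bis P0·P1 via (15.485,4.68): [(0, 0) (14.4573, 0) (17.0925, 12) (0, 12)]  |A|=189.2984
3. ⊥bis P0·P2 via (5.485,8.93): [(0, 0) (10.3049, 0) (3.828, 12) (0, 12)]  |A|=84.7973
4. ⊥bis P0·P3 via (10.575,7.3): [(0, 0) (10.3049, 0) (3.828, 12) (0, 12)]  |A|=84.7973
5. canonical 4-gon: [(0, 0) (10.3049, 0) (3.828, 12) (0, 12)]
6. shoelace: 84.7973

Area of P0's cell: 84.7973 (4 vertices)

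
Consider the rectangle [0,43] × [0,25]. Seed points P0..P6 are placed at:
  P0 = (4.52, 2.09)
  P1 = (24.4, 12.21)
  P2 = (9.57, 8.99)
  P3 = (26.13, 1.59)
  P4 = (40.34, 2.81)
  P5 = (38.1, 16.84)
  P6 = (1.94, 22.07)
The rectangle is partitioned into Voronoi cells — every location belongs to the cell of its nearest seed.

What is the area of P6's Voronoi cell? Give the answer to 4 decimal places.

1. box [0,43]×[0,25]: [(0, 0) (43, 0) (43, 25) (0, 25)]
2. ⊥bis P6·P0 via (3.23,12.08): [(0, 11.6629) (43, 17.2155) (43, 25) (0, 25)]  |A|=454.1149
3. ⊥bis P6·P1 via (13.17,17.14): [(0, 11.6629) (11.4125, 13.1366) (16.6206, 25) (0, 25)]  |A|=174.6929
4. ⊥bis P6·P2 via (5.755,15.53): [(0, 12.1729) (14.7724, 20.7902) (16.6206, 25) (0, 25)]  |A|=129.7285
5. ⊥bis P6·P3 via (14.035,11.83): [(0, 12.1729) (14.7724, 20.7902) (16.6206, 25) (0, 25)]  |A|=129.7285
6. ⊥bis P6·P4 via (21.14,12.44): [(0, 12.1729) (14.7724, 20.7902) (16.6206, 25) (0, 25)]  |A|=129.7285
7. ⊥bis P6·P5 via (20.02,19.455): [(0, 12.1729) (14.7724, 20.7902) (16.6206, 25) (0, 25)]  |A|=129.7285
8. canonical 4-gon: [(0, 12.1729) (14.7724, 20.7902) (16.6206, 25) (0, 25)]
9. shoelace: 129.7285

Area of P6's cell: 129.7285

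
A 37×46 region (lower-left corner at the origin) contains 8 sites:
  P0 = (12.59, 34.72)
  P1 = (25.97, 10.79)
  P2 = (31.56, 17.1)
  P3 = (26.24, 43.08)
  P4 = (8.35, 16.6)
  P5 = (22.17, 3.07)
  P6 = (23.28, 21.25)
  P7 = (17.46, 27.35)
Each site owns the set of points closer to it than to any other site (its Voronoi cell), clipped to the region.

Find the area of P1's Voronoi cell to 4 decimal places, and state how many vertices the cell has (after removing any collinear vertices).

Area of P1's cell: 154.9162 (5 vertices)

1. box [0,37]×[0,46]: [(0, 0) (37, 0) (37, 46) (0, 46)]
2. ⊥bis P1·P0 via (19.28,22.755): [(0, 11.975) (0, 0) (37, 0) (37, 32.6628)]  |A|=825.7985
3. ⊥bis P1·P2 via (28.765,13.945): [(18.9981, 22.5974) (0, 11.975) (0, 0) (37, 0) (37, 6.6497)]  |A|=591.6561
4. ⊥bis P1·P3 via (26.105,26.935): [(18.9981, 22.5974) (0, 11.975) (0, 0) (37, 0) (37, 6.6497)]  |A|=591.6561
5. ⊥bis P1·P4 via (17.16,13.695): [(19.8474, 21.8451) (12.6442, 0) (37, 0) (37, 6.6497)]  |A|=323.0562
6. ⊥bis P1·P5 via (24.07,6.93): [(19.8474, 21.8451) (16.2057, 10.801) (37, 0.5655) (37, 6.6497)]  |A|=185.6432
7. ⊥bis P1·P6 via (24.625,16.02): [(26.0183, 16.3783) (17.306, 14.1378) (16.2057, 10.801) (37, 0.5655) (37, 6.6497)]  |A|=154.9162
8. ⊥bis P1·P7 via (21.715,19.07): [(26.0183, 16.3783) (17.306, 14.1378) (16.2057, 10.801) (37, 0.5655) (37, 6.6497)]  |A|=154.9162
9. canonical 5-gon: [(26.0183, 16.3783) (17.306, 14.1378) (16.2057, 10.801) (37, 0.5655) (37, 6.6497)]
10. shoelace: 154.9162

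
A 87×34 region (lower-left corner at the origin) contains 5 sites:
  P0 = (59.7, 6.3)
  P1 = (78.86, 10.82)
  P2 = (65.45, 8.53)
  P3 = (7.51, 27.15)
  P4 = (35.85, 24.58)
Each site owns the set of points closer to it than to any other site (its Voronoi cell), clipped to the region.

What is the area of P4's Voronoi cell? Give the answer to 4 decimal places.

Area of P4's cell: 947.2403

1. box [0,87]×[0,34]: [(0, 0) (87, 0) (87, 34) (0, 34)]
2. ⊥bis P4·P0 via (47.775,15.44): [(0, 0) (35.9409, 0) (62.0004, 34) (0, 34)]  |A|=1665.0029
3. ⊥bis P4·P1 via (57.355,17.7): [(0, 0) (35.9409, 0) (62.0004, 34) (0, 34)]  |A|=1665.0029
4. ⊥bis P4·P2 via (50.65,16.555): [(0, 0) (35.9409, 0) (55.5358, 25.5655) (60.1092, 34) (0, 34)]  |A|=1657.027
5. ⊥bis P4·P3 via (21.68,25.865): [(19.3344, 0) (35.9409, 0) (55.5358, 25.5655) (60.1092, 34) (22.4177, 34)]  |A|=947.2403
6. canonical 5-gon: [(19.3344, 0) (35.9409, 0) (55.5358, 25.5655) (60.1092, 34) (22.4177, 34)]
7. shoelace: 947.2403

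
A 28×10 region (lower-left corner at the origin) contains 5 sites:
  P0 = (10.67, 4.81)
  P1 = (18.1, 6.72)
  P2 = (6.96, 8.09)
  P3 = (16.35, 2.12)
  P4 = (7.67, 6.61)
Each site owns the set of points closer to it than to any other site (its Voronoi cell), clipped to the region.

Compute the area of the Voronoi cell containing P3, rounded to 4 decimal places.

1. box [0,28]×[0,10]: [(0, 0) (28, 0) (28, 10) (0, 10)]
2. ⊥bis P3·P0 via (13.51,3.465): [(11.869, 0) (28, 0) (28, 10) (16.6049, 10)]  |A|=137.6304
3. ⊥bis P3·P1 via (17.225,4.42): [(14.4604, 5.4718) (11.869, 0) (28, 0) (28, 0.3208)]  |A|=46.3043
4. ⊥bis P3·P2 via (11.655,5.105): [(14.4604, 5.4718) (11.869, 0) (28, 0) (28, 0.3208)]  |A|=46.3043
5. ⊥bis P3·P4 via (12.01,4.365): [(14.4604, 5.4718) (11.869, 0) (28, 0) (28, 0.3208)]  |A|=46.3043
6. canonical 4-gon: [(14.4604, 5.4718) (11.869, 0) (28, 0) (28, 0.3208)]
7. shoelace: 46.3043

Area of P3's cell: 46.3043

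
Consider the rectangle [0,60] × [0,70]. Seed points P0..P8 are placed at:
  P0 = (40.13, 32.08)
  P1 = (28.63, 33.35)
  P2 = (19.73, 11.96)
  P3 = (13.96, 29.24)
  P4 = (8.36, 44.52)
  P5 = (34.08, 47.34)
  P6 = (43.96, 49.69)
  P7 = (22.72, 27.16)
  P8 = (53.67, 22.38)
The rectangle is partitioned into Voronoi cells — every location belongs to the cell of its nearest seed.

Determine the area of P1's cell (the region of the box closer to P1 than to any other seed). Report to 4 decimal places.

Area of P1's cell: 186.5092

1. box [0,60]×[0,70]: [(0, 0) (60, 0) (60, 70) (0, 70)]
2. ⊥bis P1·P0 via (34.38,32.715): [(0, 0) (30.7671, 0) (38.4976, 70) (0, 70)]  |A|=2424.264
3. ⊥bis P1·P2 via (24.18,22.655): [(0, 32.7159) (32.8697, 19.0394) (38.4976, 70) (0, 70)]  |A|=1593.69
4. ⊥bis P1·P3 via (21.295,31.295): [(23.6543, 22.8737) (32.8697, 19.0394) (38.4976, 70) (10.4513, 70)]  |A|=906.4596
5. ⊥bis P1·P4 via (18.495,38.935): [(18.9322, 39.7285) (23.6543, 22.8737) (32.8697, 19.0394) (38.4976, 70) (35.6137, 70)]  |A|=525.6069
6. ⊥bis P1·P5 via (31.355,40.345): [(21.4075, 44.2202) (18.9322, 39.7285) (23.6543, 22.8737) (32.8697, 19.0394) (35.0631, 38.9005)]  |A|=266.9572
7. ⊥bis P1·P6 via (36.295,41.52): [(21.4075, 44.2202) (18.9322, 39.7285) (23.6543, 22.8737) (32.8697, 19.0394) (35.0631, 38.9005)]  |A|=266.9572
8. ⊥bis P1·P7 via (25.675,30.255): [(21.4075, 44.2202) (18.9322, 39.7285) (20.0933, 35.5842) (33.3039, 22.9711) (35.0631, 38.9005)]  |A|=186.5092
9. ⊥bis P1·P8 via (41.15,27.865): [(21.4075, 44.2202) (18.9322, 39.7285) (20.0933, 35.5842) (33.3039, 22.9711) (35.0631, 38.9005)]  |A|=186.5092
10. canonical 5-gon: [(21.4075, 44.2202) (18.9322, 39.7285) (20.0933, 35.5842) (33.3039, 22.9711) (35.0631, 38.9005)]
11. shoelace: 186.5092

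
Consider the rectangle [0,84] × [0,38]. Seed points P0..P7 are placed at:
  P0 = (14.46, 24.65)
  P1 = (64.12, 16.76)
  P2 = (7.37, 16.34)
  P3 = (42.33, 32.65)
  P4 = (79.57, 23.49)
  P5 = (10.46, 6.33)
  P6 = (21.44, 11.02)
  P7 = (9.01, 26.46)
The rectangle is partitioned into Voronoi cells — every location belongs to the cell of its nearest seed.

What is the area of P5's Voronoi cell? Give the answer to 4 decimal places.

Area of P5's cell: 187.8325

1. box [0,84]×[0,38]: [(0, 0) (84, 0) (84, 38) (0, 38)]
2. ⊥bis P5·P0 via (12.46,15.49): [(0, 18.2105) (0, 0) (83.4042, 0)]  |A|=759.4171
3. ⊥bis P5·P1 via (37.29,11.545): [(37.5897, 10.0032) (0, 18.2105) (0, 0) (39.534, 0)]  |A|=539.9967
4. ⊥bis P5·P2 via (8.915,11.335): [(37.5897, 10.0032) (18.2674, 14.222) (0, 8.583) (0, 0) (39.534, 0)]  |A|=452.0619
5. ⊥bis P5·P3 via (26.395,19.49): [(38.6239, 4.6825) (33.4906, 10.8982) (18.2674, 14.222) (0, 8.583) (0, 0) (39.534, 0)]  |A|=441.6197
6. ⊥bis P5·P4 via (45.015,14.91): [(38.6239, 4.6825) (33.4906, 10.8982) (18.2674, 14.222) (0, 8.583) (0, 0) (39.534, 0)]  |A|=441.6197
7. ⊥bis P5·P6 via (15.95,8.675): [(14.1266, 12.9438) (0, 8.583) (0, 0) (19.6554, 0)]  |A|=187.8325
8. ⊥bis P5·P7 via (9.735,16.395): [(14.1266, 12.9438) (0, 8.583) (0, 0) (19.6554, 0)]  |A|=187.8325
9. canonical 4-gon: [(14.1266, 12.9438) (0, 8.583) (0, 0) (19.6554, 0)]
10. shoelace: 187.8325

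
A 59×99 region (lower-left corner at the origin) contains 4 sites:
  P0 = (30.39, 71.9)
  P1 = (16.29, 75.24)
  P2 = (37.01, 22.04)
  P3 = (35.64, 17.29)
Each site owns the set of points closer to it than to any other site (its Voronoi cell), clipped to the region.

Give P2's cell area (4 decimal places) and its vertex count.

Area of P2's cell: 1427.0192 (5 vertices)

1. box [0,59]×[0,99]: [(0, 0) (59, 0) (59, 99) (0, 99)]
2. ⊥bis P2·P0 via (33.7,46.97): [(0, 42.4956) (0, 0) (59, 0) (59, 50.3291)]  |A|=2738.3292
3. ⊥bis P2·P1 via (26.65,48.64): [(16.498, 44.6861) (0, 38.2605) (0, 0) (59, 0) (59, 50.3291)]  |A|=2703.3941
4. ⊥bis P2·P3 via (36.325,19.665): [(16.498, 44.6861) (0, 38.2605) (0, 30.1419) (59, 13.1251) (59, 50.3291)]  |A|=1427.0192
5. canonical 5-gon: [(16.498, 44.6861) (0, 38.2605) (0, 30.1419) (59, 13.1251) (59, 50.3291)]
6. shoelace: 1427.0192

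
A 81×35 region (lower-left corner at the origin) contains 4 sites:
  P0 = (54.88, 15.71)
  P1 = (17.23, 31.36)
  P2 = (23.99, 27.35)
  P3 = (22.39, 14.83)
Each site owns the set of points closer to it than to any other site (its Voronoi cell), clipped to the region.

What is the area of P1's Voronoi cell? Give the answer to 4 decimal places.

1. box [0,81]×[0,35]: [(0, 0) (81, 0) (81, 35) (0, 35)]
2. ⊥bis P1·P0 via (36.055,23.535): [(0, 0) (26.2722, 0) (40.8207, 35) (0, 35)]  |A|=1174.125
3. ⊥bis P1·P2 via (20.61,29.355): [(0, 0) (3.1968, 0) (23.9586, 35) (0, 35)]  |A|=475.2185
4. ⊥bis P1·P3 via (19.81,23.095): [(0, 16.9111) (16.2345, 21.9789) (23.9586, 35) (0, 35)]  |A|=302.816
5. canonical 4-gon: [(0, 16.9111) (16.2345, 21.9789) (23.9586, 35) (0, 35)]
6. shoelace: 302.816

Area of P1's cell: 302.8160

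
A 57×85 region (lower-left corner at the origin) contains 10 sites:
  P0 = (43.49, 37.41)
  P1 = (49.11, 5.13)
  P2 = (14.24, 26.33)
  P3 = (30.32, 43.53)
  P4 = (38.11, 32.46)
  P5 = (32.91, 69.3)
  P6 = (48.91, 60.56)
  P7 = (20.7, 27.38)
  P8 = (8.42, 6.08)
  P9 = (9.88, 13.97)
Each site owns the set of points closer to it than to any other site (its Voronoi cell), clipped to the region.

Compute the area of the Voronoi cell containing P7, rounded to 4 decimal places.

Area of P7's cell: 323.4935

1. box [0,57]×[0,85]: [(0, 0) (57, 0) (57, 85) (0, 85)]
2. ⊥bis P7·P0 via (32.095,32.395): [(0, 0) (46.3522, 0) (8.9433, 85) (0, 85)]  |A|=2350.0575
3. ⊥bis P7·P1 via (34.905,16.255): [(0, 0) (22.1745, 0) (37.6537, 19.7647) (8.9433, 85) (0, 85)]  |A|=2111.1253
4. ⊥bis P7·P2 via (17.47,26.855): [(21.835, 0) (22.1745, 0) (37.6537, 19.7647) (8.9433, 85) (8.0192, 85)]  |A|=842.3233
5. ⊥bis P7·P3 via (25.51,35.455): [(15.0605, 41.6794) (21.835, 0) (22.1745, 0) (37.6537, 19.7647) (32.6094, 31.2261)]  |A|=474.1643
6. ⊥bis P7·P4 via (29.405,29.92): [(28.2696, 33.8112) (15.0605, 41.6794) (21.835, 0) (22.1745, 0) (33.8029, 14.8477)]  |A|=405.6983
7. ⊥bis P7·P5 via (26.805,48.34): [(28.2696, 33.8112) (15.0605, 41.6794) (21.835, 0) (22.1745, 0) (33.8029, 14.8477)]  |A|=405.6983
8. ⊥bis P7·P6 via (34.805,43.97): [(28.2696, 33.8112) (15.0605, 41.6794) (21.835, 0) (22.1745, 0) (33.8029, 14.8477)]  |A|=405.6983
9. ⊥bis P7·P8 via (14.56,16.73): [(28.2696, 33.8112) (15.0605, 41.6794) (19.5867, 13.8319) (28.8326, 8.5015) (33.8029, 14.8477)]  |A|=346.3029
10. ⊥bis P7·P9 via (15.29,20.675): [(28.2696, 33.8112) (15.0605, 41.6794) (18.9552, 17.7177) (29.4308, 9.2653) (33.8029, 14.8477)]  |A|=323.4935
11. canonical 5-gon: [(28.2696, 33.8112) (15.0605, 41.6794) (18.9552, 17.7177) (29.4308, 9.2653) (33.8029, 14.8477)]
12. shoelace: 323.4935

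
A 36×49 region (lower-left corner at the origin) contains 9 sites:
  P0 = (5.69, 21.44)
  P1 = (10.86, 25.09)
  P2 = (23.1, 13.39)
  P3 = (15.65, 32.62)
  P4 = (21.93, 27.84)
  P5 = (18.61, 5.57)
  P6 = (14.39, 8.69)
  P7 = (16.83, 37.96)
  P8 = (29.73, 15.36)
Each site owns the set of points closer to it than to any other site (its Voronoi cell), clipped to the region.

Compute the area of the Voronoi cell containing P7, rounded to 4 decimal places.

Area of P7's cell: 433.6453

1. box [0,36]×[0,49]: [(0, 0) (36, 0) (36, 49) (0, 49)]
2. ⊥bis P7·P0 via (11.26,29.7): [(0, 37.293) (36, 13.017) (36, 49) (0, 49)]  |A|=858.4204
3. ⊥bis P7·P1 via (13.845,31.525): [(0, 37.9473) (36, 21.248) (36, 49) (0, 49)]  |A|=698.4856
4. ⊥bis P7·P2 via (19.965,25.675): [(0, 37.9473) (24.1526, 26.7436) (36, 29.767) (36, 49) (0, 49)]  |A|=648.0216
5. ⊥bis P7·P3 via (16.24,35.29): [(0, 38.8786) (36, 30.9236) (36, 49) (0, 49)]  |A|=507.5609
6. ⊥bis P7·P4 via (19.38,32.9): [(0, 38.8786) (21.7197, 34.0791) (36, 41.2757) (36, 49) (0, 49)]  |A|=433.6453
7. ⊥bis P7·P5 via (17.72,21.765): [(0, 38.8786) (21.7197, 34.0791) (36, 41.2757) (36, 49) (0, 49)]  |A|=433.6453
8. ⊥bis P7·P6 via (15.61,23.325): [(0, 38.8786) (21.7197, 34.0791) (36, 41.2757) (36, 49) (0, 49)]  |A|=433.6453
9. ⊥bis P7·P8 via (23.28,26.66): [(0, 38.8786) (21.7197, 34.0791) (36, 41.2757) (36, 49) (0, 49)]  |A|=433.6453
10. canonical 5-gon: [(0, 38.8786) (21.7197, 34.0791) (36, 41.2757) (36, 49) (0, 49)]
11. shoelace: 433.6453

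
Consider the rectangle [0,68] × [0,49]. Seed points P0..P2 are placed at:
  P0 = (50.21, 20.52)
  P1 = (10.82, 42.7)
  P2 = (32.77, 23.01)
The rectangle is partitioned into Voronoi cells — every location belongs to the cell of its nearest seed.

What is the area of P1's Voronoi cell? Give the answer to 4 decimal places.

Area of P1's cell: 733.5641

1. box [0,68]×[0,49]: [(0, 0) (68, 0) (68, 49) (0, 49)]
2. ⊥bis P1·P0 via (30.515,31.61): [(0, 0) (12.7158, 0) (40.3071, 49) (0, 49)]  |A|=1299.0611
3. ⊥bis P1·P2 via (21.795,32.855): [(0, 8.5584) (36.2777, 49) (0, 49)]  |A|=733.5641
4. canonical 3-gon: [(0, 8.5584) (36.2777, 49) (0, 49)]
5. shoelace: 733.5641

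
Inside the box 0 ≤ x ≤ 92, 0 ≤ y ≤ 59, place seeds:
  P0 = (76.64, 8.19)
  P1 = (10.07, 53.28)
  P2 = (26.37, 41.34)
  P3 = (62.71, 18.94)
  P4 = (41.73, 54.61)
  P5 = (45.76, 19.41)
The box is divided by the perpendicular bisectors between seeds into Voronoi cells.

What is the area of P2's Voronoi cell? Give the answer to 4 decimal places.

Area of P2's cell: 1098.0574

1. box [0,92]×[0,59]: [(0, 0) (92, 0) (92, 59) (0, 59)]
2. ⊥bis P2·P0 via (51.505,24.765): [(0, 0) (35.174, 0) (74.0809, 59) (0, 59)]  |A|=3223.0192
3. ⊥bis P2·P1 via (18.22,47.31): [(0, 22.4368) (0, 0) (35.174, 0) (74.0809, 59) (26.7831, 59)]  |A|=2733.3812
4. ⊥bis P2·P3 via (44.54,30.14): [(0, 22.4368) (0, 0) (25.9617, 0) (62.3293, 59) (26.7831, 59)]  |A|=2114.9467
5. ⊥bis P2·P4 via (34.05,47.975): [(25.7471, 57.5856) (0, 22.4368) (0, 0) (25.9617, 0) (46.5879, 33.4624)]  |A|=1633.8292
6. ⊥bis P2·P5 via (36.065,30.375): [(43.543, 36.9869) (25.7471, 57.5856) (0, 22.4368) (0, 0) (1.711, 0)]  |A|=1098.0574
7. canonical 5-gon: [(43.543, 36.9869) (25.7471, 57.5856) (0, 22.4368) (0, 0) (1.711, 0)]
8. shoelace: 1098.0574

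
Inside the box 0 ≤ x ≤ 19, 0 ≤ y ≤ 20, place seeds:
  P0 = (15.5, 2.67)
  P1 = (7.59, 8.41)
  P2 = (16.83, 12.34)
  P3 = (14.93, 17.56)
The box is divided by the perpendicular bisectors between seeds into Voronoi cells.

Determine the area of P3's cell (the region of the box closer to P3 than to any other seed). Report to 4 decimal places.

1. box [0,19]×[0,20]: [(0, 0) (19, 0) (19, 20) (0, 20)]
2. ⊥bis P3·P0 via (15.215,10.115): [(0, 9.5326) (19, 10.2599) (19, 20) (0, 20)]  |A|=191.9717
3. ⊥bis P3·P1 via (11.26,12.985): [(14.8549, 10.1012) (19, 10.2599) (19, 20) (2.5151, 20)]  |A|=101.7768
4. ⊥bis P3·P2 via (15.88,14.95): [(11.017, 13.1799) (19, 16.0856) (19, 20) (2.5151, 20)]  |A|=71.8381
5. canonical 4-gon: [(11.017, 13.1799) (19, 16.0856) (19, 20) (2.5151, 20)]
6. shoelace: 71.8381

Area of P3's cell: 71.8381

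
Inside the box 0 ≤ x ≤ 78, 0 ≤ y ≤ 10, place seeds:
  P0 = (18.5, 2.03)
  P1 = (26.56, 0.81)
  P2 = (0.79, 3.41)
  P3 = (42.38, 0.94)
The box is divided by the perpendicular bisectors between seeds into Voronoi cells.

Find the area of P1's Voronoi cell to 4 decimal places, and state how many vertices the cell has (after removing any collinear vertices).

1. box [0,78]×[0,10]: [(0, 0) (78, 0) (78, 10) (0, 10)]
2. ⊥bis P1·P0 via (22.53,1.42): [(22.3151, 0) (78, 0) (78, 10) (23.8287, 10)]  |A|=549.2811
3. ⊥bis P1·P2 via (13.675,2.11): [(22.3151, 0) (78, 0) (78, 10) (23.8287, 10)]  |A|=549.2811
4. ⊥bis P1·P3 via (34.47,0.875): [(22.3151, 0) (34.4772, 0) (34.395, 10) (23.8287, 10)]  |A|=113.6422
5. canonical 4-gon: [(22.3151, 0) (34.4772, 0) (34.395, 10) (23.8287, 10)]
6. shoelace: 113.6422

Area of P1's cell: 113.6422 (4 vertices)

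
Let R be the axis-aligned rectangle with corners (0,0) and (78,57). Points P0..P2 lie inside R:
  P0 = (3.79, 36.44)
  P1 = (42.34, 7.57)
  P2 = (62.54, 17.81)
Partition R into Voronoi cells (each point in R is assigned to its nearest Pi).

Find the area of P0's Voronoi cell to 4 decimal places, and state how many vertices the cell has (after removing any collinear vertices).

Area of P0's cell: 1540.9942 (5 vertices)

1. box [0,78]×[0,57]: [(0, 0) (78, 0) (78, 57) (0, 57)]
2. ⊥bis P0·P1 via (23.065,22.005): [(0, 0) (6.5855, 0) (49.2727, 57) (0, 57)]  |A|=1591.9581
3. ⊥bis P0·P2 via (33.165,27.125): [(0, 0) (6.5855, 0) (37.7665, 41.6358) (42.6386, 57) (0, 57)]  |A|=1540.9942
4. canonical 5-gon: [(0, 0) (6.5855, 0) (37.7665, 41.6358) (42.6386, 57) (0, 57)]
5. shoelace: 1540.9942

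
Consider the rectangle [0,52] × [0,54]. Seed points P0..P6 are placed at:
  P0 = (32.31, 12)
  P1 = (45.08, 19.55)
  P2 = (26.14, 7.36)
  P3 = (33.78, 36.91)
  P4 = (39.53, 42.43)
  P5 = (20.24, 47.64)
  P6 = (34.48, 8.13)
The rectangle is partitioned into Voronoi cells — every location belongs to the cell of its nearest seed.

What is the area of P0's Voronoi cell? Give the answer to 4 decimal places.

1. box [0,52]×[0,54]: [(0, 0) (52, 0) (52, 54) (0, 54)]
2. ⊥bis P0·P1 via (38.695,15.775): [(0, 0) (48.0216, 0) (16.0953, 54) (0, 54)]  |A|=1731.1563
3. ⊥bis P0·P2 via (29.225,9.68): [(0, 48.5417) (36.5046, 0) (48.0216, 0) (16.0953, 54) (0, 54)]  |A|=845.1585
4. ⊥bis P0·P3 via (33.045,24.455): [(17.4204, 25.377) (36.5046, 0) (48.0216, 0) (33.5819, 24.4233)]  |A|=336.6064
5. ⊥bis P0·P4 via (35.92,27.215): [(17.4204, 25.377) (36.5046, 0) (48.0216, 0) (33.5819, 24.4233)]  |A|=336.6064
6. ⊥bis P0·P5 via (26.275,29.82): [(17.4204, 25.377) (36.5046, 0) (48.0216, 0) (33.5819, 24.4233)]  |A|=336.6064
7. ⊥bis P0·P6 via (33.395,10.065): [(17.4204, 25.377) (30.2582, 8.3061) (39.9108, 13.7186) (33.5819, 24.4233)]  |A|=200.6156
8. canonical 4-gon: [(17.4204, 25.377) (30.2582, 8.3061) (39.9108, 13.7186) (33.5819, 24.4233)]
9. shoelace: 200.6156

Area of P0's cell: 200.6156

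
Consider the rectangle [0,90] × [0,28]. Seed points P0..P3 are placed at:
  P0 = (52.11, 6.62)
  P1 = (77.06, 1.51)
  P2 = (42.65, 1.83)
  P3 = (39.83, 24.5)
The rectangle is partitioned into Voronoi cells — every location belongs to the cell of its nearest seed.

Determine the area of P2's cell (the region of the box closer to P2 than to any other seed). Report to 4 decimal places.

Area of P2's cell: 502.4146

1. box [0,90]×[0,28]: [(0, 0) (90, 0) (90, 28) (0, 28)]
2. ⊥bis P2·P0 via (47.38,4.225): [(0, 0) (49.5193, 0) (35.3417, 28) (0, 28)]  |A|=1188.0541
3. ⊥bis P2·P1 via (59.855,1.67): [(0, 0) (49.5193, 0) (35.3417, 28) (0, 28)]  |A|=1188.0541
4. ⊥bis P2·P3 via (41.24,13.165): [(0, 8.035) (0, 0) (49.5193, 0) (42.7577, 13.3538)]  |A|=502.4146
5. canonical 4-gon: [(0, 8.035) (0, 0) (49.5193, 0) (42.7577, 13.3538)]
6. shoelace: 502.4146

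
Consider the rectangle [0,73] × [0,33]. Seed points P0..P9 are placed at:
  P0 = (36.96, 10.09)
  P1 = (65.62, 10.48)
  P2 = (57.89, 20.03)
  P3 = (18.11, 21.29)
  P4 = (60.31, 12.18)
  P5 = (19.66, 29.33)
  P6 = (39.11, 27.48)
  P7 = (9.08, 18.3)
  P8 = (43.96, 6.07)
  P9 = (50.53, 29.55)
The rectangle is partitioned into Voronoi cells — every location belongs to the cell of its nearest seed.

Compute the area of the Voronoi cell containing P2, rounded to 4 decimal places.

1. box [0,73]×[0,33]: [(0, 0) (73, 0) (73, 33) (0, 33)]
2. ⊥bis P2·P0 via (47.425,15.06): [(54.5772, 0) (73, 0) (73, 33) (38.905, 33)]  |A|=866.543
3. ⊥bis P2·P1 via (61.755,15.255): [(51.3371, 6.8225) (73, 24.357) (73, 33) (38.905, 33)]  |A|=539.8771
4. ⊥bis P2·P3 via (38,20.66): [(51.3371, 6.8225) (73, 24.357) (73, 33) (38.905, 33)]  |A|=539.8771
5. ⊥bis P2·P4 via (59.1,16.105): [(48.4831, 12.832) (65.0844, 17.9499) (73, 24.357) (73, 33) (38.905, 33)]  |A|=482.6913
6. ⊥bis P2·P5 via (38.775,24.68): [(40.1574, 30.3628) (48.4831, 12.832) (65.0844, 17.9499) (73, 24.357) (73, 33) (40.799, 33)]  |A|=480.1939
7. ⊥bis P2·P6 via (48.5,23.755): [(46.1313, 17.784) (48.4831, 12.832) (65.0844, 17.9499) (73, 24.357) (73, 33) (52.1675, 33)]  |A|=381.7905
8. ⊥bis P2·P7 via (33.485,19.165): [(46.1313, 17.784) (48.4831, 12.832) (65.0844, 17.9499) (73, 24.357) (73, 33) (52.1675, 33)]  |A|=381.7905
9. ⊥bis P2·P8 via (50.925,13.05): [(46.1453, 17.8194) (50.5155, 13.4586) (65.0844, 17.9499) (73, 24.357) (73, 33) (52.1675, 33)]  |A|=375.9135
10. ⊥bis P2·P9 via (54.21,24.79): [(46.5663, 18.8806) (46.1453, 17.8194) (50.5155, 13.4586) (65.0844, 17.9499) (73, 24.357) (73, 33) (64.8295, 33)]  |A|=286.5238
11. canonical 7-gon: [(46.5663, 18.8806) (46.1453, 17.8194) (50.5155, 13.4586) (65.0844, 17.9499) (73, 24.357) (73, 33) (64.8295, 33)]
12. shoelace: 286.5238

Area of P2's cell: 286.5238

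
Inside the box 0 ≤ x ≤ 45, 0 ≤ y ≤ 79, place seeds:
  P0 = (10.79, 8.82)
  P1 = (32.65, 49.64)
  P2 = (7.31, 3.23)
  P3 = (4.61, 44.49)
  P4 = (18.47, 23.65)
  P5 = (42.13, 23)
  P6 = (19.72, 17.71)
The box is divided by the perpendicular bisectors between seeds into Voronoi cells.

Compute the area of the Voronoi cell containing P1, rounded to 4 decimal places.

1. box [0,45]×[0,79]: [(0, 0) (45, 0) (45, 79) (0, 79)]
2. ⊥bis P1·P0 via (21.72,29.23): [(0, 40.8615) (45, 16.7631) (45, 79) (0, 79)]  |A|=2258.4468
3. ⊥bis P1·P2 via (19.98,26.435): [(0, 40.8615) (45, 16.7631) (45, 79) (0, 79)]  |A|=2258.4468
4. ⊥bis P1·P3 via (18.63,47.065): [(21.9259, 29.1197) (45, 16.7631) (45, 79) (12.7646, 79)]  |A|=1521.9844
5. ⊥bis P1·P4 via (25.56,36.645): [(19.9852, 39.6866) (45, 26.0386) (45, 79) (12.7646, 79)]  |A|=1296.051
6. ⊥bis P1·P5 via (37.39,36.32): [(19.9852, 39.6866) (30.5905, 33.9004) (45, 39.0281) (45, 79) (12.7646, 79)]  |A|=1202.4657
7. ⊥bis P1·P6 via (26.185,33.675): [(19.9852, 39.6866) (30.5905, 33.9004) (45, 39.0281) (45, 79) (12.7646, 79)]  |A|=1202.4657
8. canonical 5-gon: [(19.9852, 39.6866) (30.5905, 33.9004) (45, 39.0281) (45, 79) (12.7646, 79)]
9. shoelace: 1202.4657

Area of P1's cell: 1202.4657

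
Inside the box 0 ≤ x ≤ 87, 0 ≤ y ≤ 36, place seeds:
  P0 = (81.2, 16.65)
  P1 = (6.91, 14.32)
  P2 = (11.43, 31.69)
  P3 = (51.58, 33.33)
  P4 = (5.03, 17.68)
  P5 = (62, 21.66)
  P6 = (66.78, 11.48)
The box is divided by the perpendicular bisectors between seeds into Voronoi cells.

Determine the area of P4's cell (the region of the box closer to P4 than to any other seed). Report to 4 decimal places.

Area of P4's cell: 122.5794

1. box [0,87]×[0,36]: [(0, 0) (87, 0) (87, 36) (0, 36)]
2. ⊥bis P4·P0 via (43.115,17.165): [(0, 0) (42.8829, 0) (43.3697, 36) (0, 36)]  |A|=1552.5465
3. ⊥bis P4·P1 via (5.97,16): [(0, 12.6596) (41.7147, 36) (0, 36)]  |A|=486.8178
4. ⊥bis P4·P2 via (8.23,24.685): [(0, 28.4446) (0, 12.6596) (15.5312, 21.3497)]  |A|=122.5794
5. ⊥bis P4·P3 via (28.305,25.505): [(0, 28.4446) (0, 12.6596) (15.5312, 21.3497)]  |A|=122.5794
6. ⊥bis P4·P5 via (33.515,19.67): [(0, 28.4446) (0, 12.6596) (15.5312, 21.3497)]  |A|=122.5794
7. ⊥bis P4·P6 via (35.905,14.58): [(0, 28.4446) (0, 12.6596) (15.5312, 21.3497)]  |A|=122.5794
8. canonical 3-gon: [(0, 28.4446) (0, 12.6596) (15.5312, 21.3497)]
9. shoelace: 122.5794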